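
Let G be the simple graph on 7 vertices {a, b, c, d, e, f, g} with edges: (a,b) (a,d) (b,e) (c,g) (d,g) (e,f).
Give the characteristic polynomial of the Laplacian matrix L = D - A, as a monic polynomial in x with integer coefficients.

With the vertex order [a, b, c, d, e, f, g], the degrees are [2, 2, 1, 2, 2, 1, 2], giving D = diag(2, 2, 1, 2, 2, 1, 2) and L = D - A. L has integer entries, so p(x) = det(xI - L) has integer coefficients. Expanding the determinant yields x^7 - 12x^6 + 55x^5 - 120x^4 + 126x^3 - 56x^2 + 7x. Since p(0) = det(-L) = 0, x divides p(x). By the matrix-tree theorem the graph has (1/7) * product of the nonzero eigenvalues = 1 spanning tree.

x^7 - 12x^6 + 55x^5 - 120x^4 + 126x^3 - 56x^2 + 7x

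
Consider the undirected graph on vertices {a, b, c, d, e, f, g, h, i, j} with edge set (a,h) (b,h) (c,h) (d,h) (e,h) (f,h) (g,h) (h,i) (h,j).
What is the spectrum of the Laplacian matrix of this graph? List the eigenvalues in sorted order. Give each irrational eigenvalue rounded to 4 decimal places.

Each diagonal entry of L is the vertex degree and each off-diagonal entry is -1 where an edge is present, 0 otherwise; in the order [a, b, c, d, e, f, g, h, i, j] the diagonal is [1, 1, 1, 1, 1, 1, 1, 9, 1, 1]. Diagonalising L (or applying a numerical eigensolver to the 10x10 matrix) gives the spectrum above.

[0, 1, 1, 1, 1, 1, 1, 1, 1, 10]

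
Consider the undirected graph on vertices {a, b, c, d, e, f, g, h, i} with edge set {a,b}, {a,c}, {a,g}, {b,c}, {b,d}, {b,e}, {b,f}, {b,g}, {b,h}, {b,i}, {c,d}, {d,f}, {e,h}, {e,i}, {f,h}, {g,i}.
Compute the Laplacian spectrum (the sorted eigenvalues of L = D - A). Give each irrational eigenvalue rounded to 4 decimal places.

[0, 1.5858, 1.5858, 3, 3, 4.4142, 4.4142, 5, 9]

Each diagonal entry of L is the vertex degree and each off-diagonal entry is -1 where an edge is present, 0 otherwise; in the order [a, b, c, d, e, f, g, h, i] the diagonal is [3, 8, 3, 3, 3, 3, 3, 3, 3]. Diagonalising L (or applying a numerical eigensolver to the 9x9 matrix) gives the spectrum above.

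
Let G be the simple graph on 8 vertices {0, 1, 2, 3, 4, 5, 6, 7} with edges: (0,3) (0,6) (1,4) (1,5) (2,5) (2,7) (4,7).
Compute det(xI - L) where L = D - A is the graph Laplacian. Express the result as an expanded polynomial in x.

Each diagonal entry of L is the vertex degree and each off-diagonal entry is -1 where an edge is present, 0 otherwise; in the order [0, 1, 2, 3, 4, 5, 6, 7] the diagonal is [2, 2, 2, 1, 2, 2, 1, 2]. L has integer entries, so p(x) = det(xI - L) has integer coefficients. Expanding the determinant yields x^8 - 14x^7 + 78x^6 - 220x^5 + 330x^4 - 250x^3 + 75x^2. The constant term is 0 because L is singular (the all-ones vector lies in its kernel). The eigenvalues sum to 14, which equals trace(L) = 2|E|. The largest eigenvalue, 3.6180, is at most the vertex count 8.

x^8 - 14x^7 + 78x^6 - 220x^5 + 330x^4 - 250x^3 + 75x^2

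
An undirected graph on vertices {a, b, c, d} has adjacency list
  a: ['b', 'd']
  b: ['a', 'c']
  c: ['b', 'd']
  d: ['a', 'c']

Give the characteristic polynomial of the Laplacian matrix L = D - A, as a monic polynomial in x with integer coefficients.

With the vertex order [a, b, c, d], the degrees are [2, 2, 2, 2], giving D = diag(2, 2, 2, 2) and L = D - A. L has integer entries, so p(x) = det(xI - L) has integer coefficients. Expanding the determinant yields x^4 - 8x^3 + 20x^2 - 16x. Since p(0) = det(-L) = 0, x divides p(x). There is one zero in the spectrum, matching the 1 component.

x^4 - 8x^3 + 20x^2 - 16x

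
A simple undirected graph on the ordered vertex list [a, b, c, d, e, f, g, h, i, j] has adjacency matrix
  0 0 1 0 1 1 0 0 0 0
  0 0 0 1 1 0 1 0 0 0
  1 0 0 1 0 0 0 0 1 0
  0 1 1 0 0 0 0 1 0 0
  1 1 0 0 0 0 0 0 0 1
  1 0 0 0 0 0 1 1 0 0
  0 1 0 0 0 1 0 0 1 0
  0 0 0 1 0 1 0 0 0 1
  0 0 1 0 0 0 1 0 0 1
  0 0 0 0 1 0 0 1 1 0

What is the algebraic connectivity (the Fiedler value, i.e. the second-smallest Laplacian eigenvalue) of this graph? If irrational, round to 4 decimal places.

2

Reading degrees in the order [a, b, c, d, e, f, g, h, i, j] gives [3, 3, 3, 3, 3, 3, 3, 3, 3, 3]; set D = diag(3, 3, 3, 3, 3, 3, 3, 3, 3, 3) and form L = D - A. Computing the eigenvalues of L and sorting gives [0, 2, 2, 2, 2, 2, 5, 5, 5, 5]. The Fiedler value lambda_2 = 2 is strictly positive, so the graph is connected. The eigenvalues sum to 30, which equals trace(L) = 2|E|.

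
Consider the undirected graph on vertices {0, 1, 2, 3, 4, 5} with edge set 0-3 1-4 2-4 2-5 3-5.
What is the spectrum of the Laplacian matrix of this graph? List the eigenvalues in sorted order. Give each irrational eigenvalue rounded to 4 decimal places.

With the vertex order [0, 1, 2, 3, 4, 5], the degrees are [1, 1, 2, 2, 2, 2], giving D = diag(1, 1, 2, 2, 2, 2) and L = D - A. Since every row of L sums to 0, the all-ones vector is in the kernel and 0 is an eigenvalue. There is one zero in the spectrum, matching the 1 component.

[0, 0.2679, 1, 2, 3, 3.7321]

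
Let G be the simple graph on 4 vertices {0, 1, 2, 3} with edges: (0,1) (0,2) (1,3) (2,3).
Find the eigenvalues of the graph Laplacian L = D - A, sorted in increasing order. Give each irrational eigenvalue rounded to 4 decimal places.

[0, 2, 2, 4]

Each diagonal entry of L is the vertex degree and each off-diagonal entry is -1 where an edge is present, 0 otherwise; in the order [0, 1, 2, 3] the diagonal is [2, 2, 2, 2]. Since every row of L sums to 0, the all-ones vector is in the kernel and 0 is an eigenvalue. The single zero eigenvalue shows the graph is connected. The largest eigenvalue, 4, is at most the vertex count 4. There is one zero in the spectrum, matching the 1 component.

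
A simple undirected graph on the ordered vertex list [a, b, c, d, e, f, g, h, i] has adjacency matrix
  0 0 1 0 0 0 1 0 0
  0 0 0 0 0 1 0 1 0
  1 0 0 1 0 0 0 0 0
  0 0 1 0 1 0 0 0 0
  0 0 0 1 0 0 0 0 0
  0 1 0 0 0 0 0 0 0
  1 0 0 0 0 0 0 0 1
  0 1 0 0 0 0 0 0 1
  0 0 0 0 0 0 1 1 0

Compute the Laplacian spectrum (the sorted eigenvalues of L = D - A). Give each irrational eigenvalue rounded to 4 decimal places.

[0, 0.1206, 0.4679, 1, 1.6527, 2.3473, 3, 3.5321, 3.8794]

Reading degrees in the order [a, b, c, d, e, f, g, h, i] gives [2, 2, 2, 2, 1, 1, 2, 2, 2]; set D = diag(2, 2, 2, 2, 1, 1, 2, 2, 2) and form L = D - A. Since every row of L sums to 0, the all-ones vector is in the kernel and 0 is an eigenvalue. By the matrix-tree theorem the graph has (1/9) * product of the nonzero eigenvalues = 1 spanning tree. The eigenvalues sum to 16, which equals trace(L) = 2|E|.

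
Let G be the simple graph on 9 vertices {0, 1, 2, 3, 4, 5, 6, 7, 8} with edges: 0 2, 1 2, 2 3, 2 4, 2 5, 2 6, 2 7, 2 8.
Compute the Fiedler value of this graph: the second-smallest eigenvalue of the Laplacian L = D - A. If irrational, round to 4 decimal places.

1

Reading degrees in the order [0, 1, 2, 3, 4, 5, 6, 7, 8] gives [1, 1, 8, 1, 1, 1, 1, 1, 1]; set D = diag(1, 1, 8, 1, 1, 1, 1, 1, 1) and form L = D - A. The sorted Laplacian eigenvalues are [0, 1, 1, 1, 1, 1, 1, 1, 9]; the algebraic connectivity is the second entry, 1.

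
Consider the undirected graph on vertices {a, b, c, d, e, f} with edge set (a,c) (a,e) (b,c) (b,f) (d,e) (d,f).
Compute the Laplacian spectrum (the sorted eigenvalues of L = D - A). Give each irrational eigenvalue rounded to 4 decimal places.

[0, 1, 1, 3, 3, 4]

With the vertex order [a, b, c, d, e, f], the degrees are [2, 2, 2, 2, 2, 2], giving D = diag(2, 2, 2, 2, 2, 2) and L = D - A. L is symmetric positive semidefinite, so every eigenvalue is real and nonnegative.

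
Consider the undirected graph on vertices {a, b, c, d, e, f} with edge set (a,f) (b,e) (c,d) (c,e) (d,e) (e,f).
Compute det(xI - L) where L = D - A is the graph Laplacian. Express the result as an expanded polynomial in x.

x^6 - 12x^5 + 51x^4 - 94x^3 + 72x^2 - 18x

With the vertex order [a, b, c, d, e, f], the degrees are [1, 1, 2, 2, 4, 2], giving D = diag(1, 1, 2, 2, 4, 2) and L = D - A. L has integer entries, so p(x) = det(xI - L) has integer coefficients. Expanding the determinant yields x^6 - 12x^5 + 51x^4 - 94x^3 + 72x^2 - 18x. The constant term is 0 because L is singular (the all-ones vector lies in its kernel). The largest eigenvalue, 5.0861, is at most the vertex count 6. There is one zero in the spectrum, matching the 1 component.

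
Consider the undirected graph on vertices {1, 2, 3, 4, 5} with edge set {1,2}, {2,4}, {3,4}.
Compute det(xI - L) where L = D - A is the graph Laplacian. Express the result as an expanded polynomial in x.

With the vertex order [1, 2, 3, 4, 5], the degrees are [1, 2, 1, 2, 0], giving D = diag(1, 2, 1, 2, 0) and L = D - A. L has integer entries, so p(x) = det(xI - L) has integer coefficients. Expanding the determinant yields x^5 - 6x^4 + 10x^3 - 4x^2. The constant term is 0 because L is singular (the all-ones vector lies in its kernel). There are 2 zeros in the spectrum, matching the 2 components. The eigenvalues sum to 6, which equals trace(L) = 2|E|.

x^5 - 6x^4 + 10x^3 - 4x^2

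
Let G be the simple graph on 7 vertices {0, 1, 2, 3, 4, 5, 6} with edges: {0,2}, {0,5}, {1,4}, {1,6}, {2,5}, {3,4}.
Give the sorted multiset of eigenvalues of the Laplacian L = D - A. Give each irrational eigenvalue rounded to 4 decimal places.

Each diagonal entry of L is the vertex degree and each off-diagonal entry is -1 where an edge is present, 0 otherwise; in the order [0, 1, 2, 3, 4, 5, 6] the diagonal is [2, 2, 2, 1, 2, 2, 1]. Since every row of L sums to 0, the all-ones vector is in the kernel and 0 is an eigenvalue. The 2 zero eigenvalues correspond to the 2 connected components. The largest eigenvalue, 3.4142, is at most the vertex count 7.

[0, 0, 0.5858, 2, 3, 3, 3.4142]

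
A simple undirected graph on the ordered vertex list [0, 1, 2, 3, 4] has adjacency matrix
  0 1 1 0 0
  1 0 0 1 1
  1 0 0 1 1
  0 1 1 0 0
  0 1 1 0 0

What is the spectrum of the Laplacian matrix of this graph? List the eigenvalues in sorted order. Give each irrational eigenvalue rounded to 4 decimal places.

[0, 2, 2, 3, 5]

Each diagonal entry of L is the vertex degree and each off-diagonal entry is -1 where an edge is present, 0 otherwise; in the order [0, 1, 2, 3, 4] the diagonal is [2, 3, 3, 2, 2]. The multiplicity of 0 as a Laplacian eigenvalue equals the number of connected components.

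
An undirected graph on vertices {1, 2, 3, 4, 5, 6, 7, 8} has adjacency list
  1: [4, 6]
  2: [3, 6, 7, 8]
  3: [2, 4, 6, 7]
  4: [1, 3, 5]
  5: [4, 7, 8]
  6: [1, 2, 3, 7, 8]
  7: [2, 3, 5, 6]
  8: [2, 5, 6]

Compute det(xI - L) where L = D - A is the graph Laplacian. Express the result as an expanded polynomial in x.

x^8 - 28x^7 + 326x^6 - 2040x^5 + 7389x^4 - 15450x^3 + 17223x^2 - 7872x

Each diagonal entry of L is the vertex degree and each off-diagonal entry is -1 where an edge is present, 0 otherwise; in the order [1, 2, 3, 4, 5, 6, 7, 8] the diagonal is [2, 4, 4, 3, 3, 5, 4, 3]. L has integer entries, so p(x) = det(xI - L) has integer coefficients. Expanding the determinant yields x^8 - 28x^7 + 326x^6 - 2040x^5 + 7389x^4 - 15450x^3 + 17223x^2 - 7872x. The coefficient of x^7 equals -trace(L) = -28, matching the sum of degrees. The largest eigenvalue, 6.3142, is at most the vertex count 8.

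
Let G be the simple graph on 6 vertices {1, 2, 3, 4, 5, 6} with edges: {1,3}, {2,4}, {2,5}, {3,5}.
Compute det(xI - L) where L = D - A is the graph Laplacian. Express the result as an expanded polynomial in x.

x^6 - 8x^5 + 21x^4 - 20x^3 + 5x^2

With the vertex order [1, 2, 3, 4, 5, 6], the degrees are [1, 2, 2, 1, 2, 0], giving D = diag(1, 2, 2, 1, 2, 0) and L = D - A. L has integer entries, so p(x) = det(xI - L) has integer coefficients. Expanding the determinant yields x^6 - 8x^5 + 21x^4 - 20x^3 + 5x^2. The constant term is 0 because L is singular (the all-ones vector lies in its kernel). The eigenvalues sum to 8, which equals trace(L) = 2|E|.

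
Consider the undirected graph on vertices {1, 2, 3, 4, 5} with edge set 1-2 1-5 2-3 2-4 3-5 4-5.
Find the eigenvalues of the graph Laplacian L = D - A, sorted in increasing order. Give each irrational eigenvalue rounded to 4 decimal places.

[0, 2, 2, 3, 5]

With the vertex order [1, 2, 3, 4, 5], the degrees are [2, 3, 2, 2, 3], giving D = diag(2, 3, 2, 2, 3) and L = D - A. The multiplicity of 0 as a Laplacian eigenvalue equals the number of connected components. The single zero eigenvalue shows the graph is connected. By the matrix-tree theorem the graph has (1/5) * product of the nonzero eigenvalues = 12 spanning trees. There is one zero in the spectrum, matching the 1 component.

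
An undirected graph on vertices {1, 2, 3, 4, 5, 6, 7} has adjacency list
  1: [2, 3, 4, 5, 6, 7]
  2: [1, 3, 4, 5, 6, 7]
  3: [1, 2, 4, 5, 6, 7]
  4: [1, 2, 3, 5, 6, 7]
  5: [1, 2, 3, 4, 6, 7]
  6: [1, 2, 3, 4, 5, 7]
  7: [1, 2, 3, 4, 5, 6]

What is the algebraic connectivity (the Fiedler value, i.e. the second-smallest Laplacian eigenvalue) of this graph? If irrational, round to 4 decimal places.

7

With the vertex order [1, 2, 3, 4, 5, 6, 7], the degrees are [6, 6, 6, 6, 6, 6, 6], giving D = diag(6, 6, 6, 6, 6, 6, 6) and L = D - A. The sorted Laplacian eigenvalues are [0, 7, 7, 7, 7, 7, 7]; the algebraic connectivity is the second entry, 7. The largest eigenvalue, 7, is at most the vertex count 7. There is one zero in the spectrum, matching the 1 component.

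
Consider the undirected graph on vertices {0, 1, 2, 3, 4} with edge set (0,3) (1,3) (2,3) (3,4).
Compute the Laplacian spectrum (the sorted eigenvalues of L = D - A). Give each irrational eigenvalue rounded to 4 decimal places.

With the vertex order [0, 1, 2, 3, 4], the degrees are [1, 1, 1, 4, 1], giving D = diag(1, 1, 1, 4, 1) and L = D - A. The multiplicity of 0 as a Laplacian eigenvalue equals the number of connected components.

[0, 1, 1, 1, 5]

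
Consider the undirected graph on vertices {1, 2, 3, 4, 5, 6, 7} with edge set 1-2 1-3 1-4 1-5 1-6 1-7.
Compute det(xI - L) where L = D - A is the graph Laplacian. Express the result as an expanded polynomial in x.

x^7 - 12x^6 + 45x^5 - 80x^4 + 75x^3 - 36x^2 + 7x

Reading degrees in the order [1, 2, 3, 4, 5, 6, 7] gives [6, 1, 1, 1, 1, 1, 1]; set D = diag(6, 1, 1, 1, 1, 1, 1) and form L = D - A. Computing det(xI - L) by cofactor expansion (or equivalently via sum-over-permutations) gives x^7 - 12x^6 + 45x^5 - 80x^4 + 75x^3 - 36x^2 + 7x. Since p(0) = det(-L) = 0, x divides p(x). The largest eigenvalue, 7, is at most the vertex count 7. There is one zero in the spectrum, matching the 1 component.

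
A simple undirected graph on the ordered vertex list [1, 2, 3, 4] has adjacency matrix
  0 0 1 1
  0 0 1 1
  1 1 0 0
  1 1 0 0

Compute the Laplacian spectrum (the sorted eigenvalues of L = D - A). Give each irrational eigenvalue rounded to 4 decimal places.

With the vertex order [1, 2, 3, 4], the degrees are [2, 2, 2, 2], giving D = diag(2, 2, 2, 2) and L = D - A. Since every row of L sums to 0, the all-ones vector is in the kernel and 0 is an eigenvalue. The single zero eigenvalue shows the graph is connected.

[0, 2, 2, 4]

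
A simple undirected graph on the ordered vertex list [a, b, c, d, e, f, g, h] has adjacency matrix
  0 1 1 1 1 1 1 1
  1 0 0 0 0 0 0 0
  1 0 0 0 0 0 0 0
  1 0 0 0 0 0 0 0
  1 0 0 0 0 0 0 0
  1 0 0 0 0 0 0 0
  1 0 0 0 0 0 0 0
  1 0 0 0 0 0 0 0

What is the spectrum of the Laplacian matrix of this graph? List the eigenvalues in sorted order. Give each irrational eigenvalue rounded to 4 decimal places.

[0, 1, 1, 1, 1, 1, 1, 8]

With the vertex order [a, b, c, d, e, f, g, h], the degrees are [7, 1, 1, 1, 1, 1, 1, 1], giving D = diag(7, 1, 1, 1, 1, 1, 1, 1) and L = D - A. Diagonalising L (or applying a numerical eigensolver to the 8x8 matrix) gives the spectrum above. The single zero eigenvalue shows the graph is connected. There is one zero in the spectrum, matching the 1 component. The eigenvalues sum to 14, which equals trace(L) = 2|E|.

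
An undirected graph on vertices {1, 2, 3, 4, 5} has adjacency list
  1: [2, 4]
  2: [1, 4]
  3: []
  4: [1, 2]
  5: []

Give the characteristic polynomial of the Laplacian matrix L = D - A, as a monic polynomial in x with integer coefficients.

x^5 - 6x^4 + 9x^3

Each diagonal entry of L is the vertex degree and each off-diagonal entry is -1 where an edge is present, 0 otherwise; in the order [1, 2, 3, 4, 5] the diagonal is [2, 2, 0, 2, 0]. L has integer entries, so p(x) = det(xI - L) has integer coefficients. Expanding the determinant yields x^5 - 6x^4 + 9x^3. The coefficient of x^4 equals -trace(L) = -6, matching the sum of degrees. There are 3 zeros in the spectrum, matching the 3 components.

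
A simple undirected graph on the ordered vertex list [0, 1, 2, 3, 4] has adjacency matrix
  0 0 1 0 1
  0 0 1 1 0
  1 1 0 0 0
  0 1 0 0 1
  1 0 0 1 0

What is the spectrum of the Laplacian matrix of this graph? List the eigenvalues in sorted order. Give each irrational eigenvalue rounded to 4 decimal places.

Each diagonal entry of L is the vertex degree and each off-diagonal entry is -1 where an edge is present, 0 otherwise; in the order [0, 1, 2, 3, 4] the diagonal is [2, 2, 2, 2, 2]. The multiplicity of 0 as a Laplacian eigenvalue equals the number of connected components. The single zero eigenvalue shows the graph is connected. There is one zero in the spectrum, matching the 1 component.

[0, 1.3820, 1.3820, 3.6180, 3.6180]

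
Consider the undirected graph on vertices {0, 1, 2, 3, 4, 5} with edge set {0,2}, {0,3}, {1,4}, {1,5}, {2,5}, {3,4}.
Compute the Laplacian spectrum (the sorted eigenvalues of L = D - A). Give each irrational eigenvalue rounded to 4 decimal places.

With the vertex order [0, 1, 2, 3, 4, 5], the degrees are [2, 2, 2, 2, 2, 2], giving D = diag(2, 2, 2, 2, 2, 2) and L = D - A. L is symmetric positive semidefinite, so every eigenvalue is real and nonnegative. The eigenvalues sum to 12, which equals trace(L) = 2|E|.

[0, 1, 1, 3, 3, 4]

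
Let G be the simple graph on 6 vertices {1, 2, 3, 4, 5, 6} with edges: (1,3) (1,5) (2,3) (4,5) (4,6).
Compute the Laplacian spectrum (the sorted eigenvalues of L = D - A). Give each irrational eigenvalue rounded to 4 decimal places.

Each diagonal entry of L is the vertex degree and each off-diagonal entry is -1 where an edge is present, 0 otherwise; in the order [1, 2, 3, 4, 5, 6] the diagonal is [2, 1, 2, 2, 2, 1]. Since every row of L sums to 0, the all-ones vector is in the kernel and 0 is an eigenvalue. The single zero eigenvalue shows the graph is connected. The largest eigenvalue, 3.7321, is at most the vertex count 6. The eigenvalues sum to 10, which equals trace(L) = 2|E|.

[0, 0.2679, 1, 2, 3, 3.7321]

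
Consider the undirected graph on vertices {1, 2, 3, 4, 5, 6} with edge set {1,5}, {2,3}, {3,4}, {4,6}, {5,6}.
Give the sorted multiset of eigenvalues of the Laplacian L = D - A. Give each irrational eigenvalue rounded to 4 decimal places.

[0, 0.2679, 1, 2, 3, 3.7321]

Reading degrees in the order [1, 2, 3, 4, 5, 6] gives [1, 1, 2, 2, 2, 2]; set D = diag(1, 1, 2, 2, 2, 2) and form L = D - A. The multiplicity of 0 as a Laplacian eigenvalue equals the number of connected components. The single zero eigenvalue shows the graph is connected.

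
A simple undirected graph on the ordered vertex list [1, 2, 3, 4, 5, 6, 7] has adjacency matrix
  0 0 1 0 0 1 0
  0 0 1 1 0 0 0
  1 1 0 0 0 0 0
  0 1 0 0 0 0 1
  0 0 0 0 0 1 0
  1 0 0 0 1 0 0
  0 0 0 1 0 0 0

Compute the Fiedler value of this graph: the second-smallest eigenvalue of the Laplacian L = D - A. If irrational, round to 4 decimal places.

With the vertex order [1, 2, 3, 4, 5, 6, 7], the degrees are [2, 2, 2, 2, 1, 2, 1], giving D = diag(2, 2, 2, 2, 1, 2, 1) and L = D - A. The sorted Laplacian eigenvalues are [0, 0.1981, 0.7530, 1.5550, 2.4450, 3.2470, 3.8019]; the algebraic connectivity is the second entry, 0.1981. The eigenvalues sum to 12, which equals trace(L) = 2|E|. There is one zero in the spectrum, matching the 1 component.

0.1981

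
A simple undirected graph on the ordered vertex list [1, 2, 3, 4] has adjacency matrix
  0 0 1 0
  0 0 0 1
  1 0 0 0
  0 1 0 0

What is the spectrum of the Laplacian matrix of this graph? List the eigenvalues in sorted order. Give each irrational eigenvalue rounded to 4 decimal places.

[0, 0, 2, 2]

Each diagonal entry of L is the vertex degree and each off-diagonal entry is -1 where an edge is present, 0 otherwise; in the order [1, 2, 3, 4] the diagonal is [1, 1, 1, 1]. L is symmetric positive semidefinite, so every eigenvalue is real and nonnegative. The 2 zero eigenvalues correspond to the 2 connected components.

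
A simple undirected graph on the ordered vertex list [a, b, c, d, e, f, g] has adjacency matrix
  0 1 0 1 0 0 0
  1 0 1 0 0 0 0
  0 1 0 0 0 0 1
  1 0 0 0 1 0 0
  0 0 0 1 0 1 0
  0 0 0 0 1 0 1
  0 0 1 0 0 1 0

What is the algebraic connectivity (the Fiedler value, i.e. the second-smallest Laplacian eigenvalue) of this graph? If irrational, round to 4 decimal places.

0.7530

Reading degrees in the order [a, b, c, d, e, f, g] gives [2, 2, 2, 2, 2, 2, 2]; set D = diag(2, 2, 2, 2, 2, 2, 2) and form L = D - A. The sorted Laplacian eigenvalues are [0, 0.7530, 0.7530, 2.4450, 2.4450, 3.8019, 3.8019]; the algebraic connectivity is the second entry, 0.7530. By the matrix-tree theorem the graph has (1/7) * product of the nonzero eigenvalues = 7 spanning trees.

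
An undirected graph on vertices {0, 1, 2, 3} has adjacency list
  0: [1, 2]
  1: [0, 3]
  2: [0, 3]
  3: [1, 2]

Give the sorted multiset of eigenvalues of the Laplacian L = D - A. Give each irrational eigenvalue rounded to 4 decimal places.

[0, 2, 2, 4]

With the vertex order [0, 1, 2, 3], the degrees are [2, 2, 2, 2], giving D = diag(2, 2, 2, 2) and L = D - A. L is symmetric positive semidefinite, so every eigenvalue is real and nonnegative. By the matrix-tree theorem the graph has (1/4) * product of the nonzero eigenvalues = 4 spanning trees.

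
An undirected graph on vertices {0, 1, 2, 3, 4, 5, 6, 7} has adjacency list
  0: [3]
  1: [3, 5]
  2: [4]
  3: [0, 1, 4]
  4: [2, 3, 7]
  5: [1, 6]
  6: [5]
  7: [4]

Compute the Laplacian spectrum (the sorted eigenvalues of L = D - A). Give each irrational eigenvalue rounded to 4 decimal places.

[0, 0.2243, 0.5858, 1, 1.4108, 2.7237, 3.4142, 4.6412]

Each diagonal entry of L is the vertex degree and each off-diagonal entry is -1 where an edge is present, 0 otherwise; in the order [0, 1, 2, 3, 4, 5, 6, 7] the diagonal is [1, 2, 1, 3, 3, 2, 1, 1]. L is symmetric positive semidefinite, so every eigenvalue is real and nonnegative. The single zero eigenvalue shows the graph is connected. By the matrix-tree theorem the graph has (1/8) * product of the nonzero eigenvalues = 1 spanning tree.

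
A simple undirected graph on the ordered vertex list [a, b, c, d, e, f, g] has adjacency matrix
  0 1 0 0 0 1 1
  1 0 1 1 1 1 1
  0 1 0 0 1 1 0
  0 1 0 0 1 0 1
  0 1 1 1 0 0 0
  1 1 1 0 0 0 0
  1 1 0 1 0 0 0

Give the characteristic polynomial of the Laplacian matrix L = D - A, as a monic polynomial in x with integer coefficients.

x^7 - 24x^6 + 231x^5 - 1140x^4 + 3036x^3 - 4128x^2 + 2240x

With the vertex order [a, b, c, d, e, f, g], the degrees are [3, 6, 3, 3, 3, 3, 3], giving D = diag(3, 6, 3, 3, 3, 3, 3) and L = D - A. Computing det(xI - L) by cofactor expansion (or equivalently via sum-over-permutations) gives x^7 - 24x^6 + 231x^5 - 1140x^4 + 3036x^3 - 4128x^2 + 2240x. The constant term is 0 because L is singular (the all-ones vector lies in its kernel). The largest eigenvalue, 7, is at most the vertex count 7. The eigenvalues sum to 24, which equals trace(L) = 2|E|.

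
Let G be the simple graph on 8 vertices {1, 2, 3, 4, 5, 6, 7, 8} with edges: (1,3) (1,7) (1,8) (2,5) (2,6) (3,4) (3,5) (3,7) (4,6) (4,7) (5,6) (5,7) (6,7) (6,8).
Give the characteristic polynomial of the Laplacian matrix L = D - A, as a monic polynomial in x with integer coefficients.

With the vertex order [1, 2, 3, 4, 5, 6, 7, 8], the degrees are [3, 2, 4, 3, 4, 5, 5, 2], giving D = diag(3, 2, 4, 3, 4, 5, 5, 2) and L = D - A. Computing det(xI - L) by cofactor expansion (or equivalently via sum-over-permutations) gives x^8 - 28x^7 + 324x^6 - 2000x^5 + 7080x^4 - 14304x^3 + 15204x^2 - 6544x. The constant term is 0 because L is singular (the all-ones vector lies in its kernel). There is one zero in the spectrum, matching the 1 component.

x^8 - 28x^7 + 324x^6 - 2000x^5 + 7080x^4 - 14304x^3 + 15204x^2 - 6544x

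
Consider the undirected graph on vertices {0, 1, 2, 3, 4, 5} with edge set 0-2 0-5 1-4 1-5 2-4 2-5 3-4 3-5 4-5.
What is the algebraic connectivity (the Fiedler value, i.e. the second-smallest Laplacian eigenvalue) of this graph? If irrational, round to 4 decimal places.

Reading degrees in the order [0, 1, 2, 3, 4, 5] gives [2, 2, 3, 2, 4, 5]; set D = diag(2, 2, 3, 2, 4, 5) and form L = D - A. The sorted Laplacian eigenvalues are [0, 1.5188, 2, 3.3111, 5.1701, 6]; the algebraic connectivity is the second entry, 1.5188. By the matrix-tree theorem the graph has (1/6) * product of the nonzero eigenvalues = 52 spanning trees. There is one zero in the spectrum, matching the 1 component.

1.5188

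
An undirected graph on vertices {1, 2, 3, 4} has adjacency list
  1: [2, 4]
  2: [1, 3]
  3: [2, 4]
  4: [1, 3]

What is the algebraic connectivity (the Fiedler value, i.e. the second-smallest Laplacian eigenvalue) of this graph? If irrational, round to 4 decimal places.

2

With the vertex order [1, 2, 3, 4], the degrees are [2, 2, 2, 2], giving D = diag(2, 2, 2, 2) and L = D - A. Computing the eigenvalues of L and sorting gives [0, 2, 2, 4]. The Fiedler value lambda_2 = 2 is strictly positive, so the graph is connected. There is one zero in the spectrum, matching the 1 component.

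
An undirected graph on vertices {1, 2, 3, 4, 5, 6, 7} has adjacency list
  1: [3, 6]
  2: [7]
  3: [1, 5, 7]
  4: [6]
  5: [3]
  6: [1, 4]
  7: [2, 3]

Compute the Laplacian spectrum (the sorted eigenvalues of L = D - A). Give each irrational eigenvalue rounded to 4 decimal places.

With the vertex order [1, 2, 3, 4, 5, 6, 7], the degrees are [2, 1, 3, 1, 1, 2, 2], giving D = diag(2, 1, 3, 1, 1, 2, 2) and L = D - A. L is symmetric positive semidefinite, so every eigenvalue is real and nonnegative.

[0, 0.2603, 0.6262, 1.4055, 2.2742, 3.0996, 4.3342]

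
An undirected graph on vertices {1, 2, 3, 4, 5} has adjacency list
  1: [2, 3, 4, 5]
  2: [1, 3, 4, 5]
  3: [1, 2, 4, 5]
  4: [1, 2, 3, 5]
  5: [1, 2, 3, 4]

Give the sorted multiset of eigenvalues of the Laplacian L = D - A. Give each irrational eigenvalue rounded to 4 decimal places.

[0, 5, 5, 5, 5]

With the vertex order [1, 2, 3, 4, 5], the degrees are [4, 4, 4, 4, 4], giving D = diag(4, 4, 4, 4, 4) and L = D - A. L is symmetric positive semidefinite, so every eigenvalue is real and nonnegative. There is one zero in the spectrum, matching the 1 component.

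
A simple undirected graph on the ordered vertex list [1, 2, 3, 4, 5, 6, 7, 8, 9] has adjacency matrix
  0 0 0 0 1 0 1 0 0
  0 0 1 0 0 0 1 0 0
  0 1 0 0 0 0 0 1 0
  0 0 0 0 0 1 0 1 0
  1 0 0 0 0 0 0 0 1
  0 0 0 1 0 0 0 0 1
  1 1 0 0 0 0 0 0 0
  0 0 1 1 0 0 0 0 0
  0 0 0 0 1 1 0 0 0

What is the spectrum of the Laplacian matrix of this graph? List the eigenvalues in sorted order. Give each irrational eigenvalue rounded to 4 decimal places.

Reading degrees in the order [1, 2, 3, 4, 5, 6, 7, 8, 9] gives [2, 2, 2, 2, 2, 2, 2, 2, 2]; set D = diag(2, 2, 2, 2, 2, 2, 2, 2, 2) and form L = D - A. The multiplicity of 0 as a Laplacian eigenvalue equals the number of connected components. The single zero eigenvalue shows the graph is connected. By the matrix-tree theorem the graph has (1/9) * product of the nonzero eigenvalues = 9 spanning trees. The eigenvalues sum to 18, which equals trace(L) = 2|E|.

[0, 0.4679, 0.4679, 1.6527, 1.6527, 3, 3, 3.8794, 3.8794]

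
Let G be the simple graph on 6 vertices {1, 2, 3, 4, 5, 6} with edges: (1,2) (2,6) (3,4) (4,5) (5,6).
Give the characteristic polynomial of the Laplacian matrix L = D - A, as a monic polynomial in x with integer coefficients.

x^6 - 10x^5 + 36x^4 - 56x^3 + 35x^2 - 6x

With the vertex order [1, 2, 3, 4, 5, 6], the degrees are [1, 2, 1, 2, 2, 2], giving D = diag(1, 2, 1, 2, 2, 2) and L = D - A. Computing det(xI - L) by cofactor expansion (or equivalently via sum-over-permutations) gives x^6 - 10x^5 + 36x^4 - 56x^3 + 35x^2 - 6x. The constant term is 0 because L is singular (the all-ones vector lies in its kernel). The largest eigenvalue, 3.7321, is at most the vertex count 6.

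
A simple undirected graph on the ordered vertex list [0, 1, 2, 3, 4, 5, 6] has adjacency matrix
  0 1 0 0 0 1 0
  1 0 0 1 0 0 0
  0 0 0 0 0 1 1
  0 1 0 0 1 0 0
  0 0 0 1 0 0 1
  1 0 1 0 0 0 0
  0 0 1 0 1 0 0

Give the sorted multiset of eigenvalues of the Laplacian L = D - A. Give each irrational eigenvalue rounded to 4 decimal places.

[0, 0.7530, 0.7530, 2.4450, 2.4450, 3.8019, 3.8019]

Reading degrees in the order [0, 1, 2, 3, 4, 5, 6] gives [2, 2, 2, 2, 2, 2, 2]; set D = diag(2, 2, 2, 2, 2, 2, 2) and form L = D - A. Diagonalising L (or applying a numerical eigensolver to the 7x7 matrix) gives the spectrum above. The single zero eigenvalue shows the graph is connected. The eigenvalues sum to 14, which equals trace(L) = 2|E|. The largest eigenvalue, 3.8019, is at most the vertex count 7.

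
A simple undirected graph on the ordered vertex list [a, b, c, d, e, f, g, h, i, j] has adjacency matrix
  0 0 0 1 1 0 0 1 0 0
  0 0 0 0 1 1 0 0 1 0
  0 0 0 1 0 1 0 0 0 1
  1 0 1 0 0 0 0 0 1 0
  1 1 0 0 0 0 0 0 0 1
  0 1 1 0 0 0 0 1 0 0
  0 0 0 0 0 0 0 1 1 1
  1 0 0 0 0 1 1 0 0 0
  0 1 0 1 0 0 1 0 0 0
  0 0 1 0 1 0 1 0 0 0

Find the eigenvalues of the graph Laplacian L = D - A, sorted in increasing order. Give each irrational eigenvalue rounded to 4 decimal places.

[0, 2, 2, 2, 2, 2, 5, 5, 5, 5]

Reading degrees in the order [a, b, c, d, e, f, g, h, i, j] gives [3, 3, 3, 3, 3, 3, 3, 3, 3, 3]; set D = diag(3, 3, 3, 3, 3, 3, 3, 3, 3, 3) and form L = D - A. Diagonalising L (or applying a numerical eigensolver to the 10x10 matrix) gives the spectrum above. The single zero eigenvalue shows the graph is connected. By the matrix-tree theorem the graph has (1/10) * product of the nonzero eigenvalues = 2000 spanning trees.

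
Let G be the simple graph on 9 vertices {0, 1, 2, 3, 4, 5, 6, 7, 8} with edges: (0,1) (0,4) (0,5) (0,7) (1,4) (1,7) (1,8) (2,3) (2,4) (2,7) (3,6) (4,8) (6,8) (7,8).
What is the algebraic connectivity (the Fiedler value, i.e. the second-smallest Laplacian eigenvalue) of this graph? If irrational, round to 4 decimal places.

0.6706

Reading degrees in the order [0, 1, 2, 3, 4, 5, 6, 7, 8] gives [4, 4, 3, 2, 4, 1, 2, 4, 4]; set D = diag(4, 4, 3, 2, 4, 1, 2, 4, 4) and form L = D - A. Computing the eigenvalues of L and sorting gives [0, 0.6706, 1.3151, 2.1090, 3.6634, 4, 4.4124, 5.4078, 6.4217]. The Fiedler value lambda_2 = 0.6706 is strictly positive, so the graph is connected. There is one zero in the spectrum, matching the 1 component.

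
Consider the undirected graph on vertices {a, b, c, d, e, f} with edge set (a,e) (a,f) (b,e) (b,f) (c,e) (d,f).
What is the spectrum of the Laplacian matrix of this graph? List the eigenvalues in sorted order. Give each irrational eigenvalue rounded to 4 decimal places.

[0, 0.5858, 1.2679, 2, 3.4142, 4.7321]

Each diagonal entry of L is the vertex degree and each off-diagonal entry is -1 where an edge is present, 0 otherwise; in the order [a, b, c, d, e, f] the diagonal is [2, 2, 1, 1, 3, 3]. L is symmetric positive semidefinite, so every eigenvalue is real and nonnegative. The single zero eigenvalue shows the graph is connected. By the matrix-tree theorem the graph has (1/6) * product of the nonzero eigenvalues = 4 spanning trees. There is one zero in the spectrum, matching the 1 component.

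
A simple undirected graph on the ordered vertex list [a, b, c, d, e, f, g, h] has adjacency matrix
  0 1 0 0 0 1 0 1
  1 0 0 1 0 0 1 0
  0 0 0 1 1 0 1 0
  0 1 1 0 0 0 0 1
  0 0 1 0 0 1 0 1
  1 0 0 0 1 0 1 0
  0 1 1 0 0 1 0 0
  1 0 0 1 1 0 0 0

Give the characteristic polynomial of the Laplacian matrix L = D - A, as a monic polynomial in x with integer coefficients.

x^8 - 24x^7 + 240x^6 - 1296x^5 + 4080x^4 - 7488x^3 + 7424x^2 - 3072x

With the vertex order [a, b, c, d, e, f, g, h], the degrees are [3, 3, 3, 3, 3, 3, 3, 3], giving D = diag(3, 3, 3, 3, 3, 3, 3, 3) and L = D - A. L has integer entries, so p(x) = det(xI - L) has integer coefficients. Expanding the determinant yields x^8 - 24x^7 + 240x^6 - 1296x^5 + 4080x^4 - 7488x^3 + 7424x^2 - 3072x. The coefficient of x^7 equals -trace(L) = -24, matching the sum of degrees.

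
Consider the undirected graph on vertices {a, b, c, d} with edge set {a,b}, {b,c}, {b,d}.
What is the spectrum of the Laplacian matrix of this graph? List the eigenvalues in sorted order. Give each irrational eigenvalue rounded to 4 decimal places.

[0, 1, 1, 4]

Reading degrees in the order [a, b, c, d] gives [1, 3, 1, 1]; set D = diag(1, 3, 1, 1) and form L = D - A. L is symmetric positive semidefinite, so every eigenvalue is real and nonnegative. By the matrix-tree theorem the graph has (1/4) * product of the nonzero eigenvalues = 1 spanning tree.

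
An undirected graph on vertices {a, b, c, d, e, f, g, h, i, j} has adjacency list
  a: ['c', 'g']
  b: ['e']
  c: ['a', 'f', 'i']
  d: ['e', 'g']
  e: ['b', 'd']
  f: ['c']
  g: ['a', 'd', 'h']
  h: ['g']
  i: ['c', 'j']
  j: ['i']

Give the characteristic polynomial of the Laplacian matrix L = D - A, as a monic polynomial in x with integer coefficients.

x^10 - 18x^9 + 134x^8 - 536x^7 + 1254x^6 - 1752x^5 + 1432x^4 - 642x^3 + 138x^2 - 10x

With the vertex order [a, b, c, d, e, f, g, h, i, j], the degrees are [2, 1, 3, 2, 2, 1, 3, 1, 2, 1], giving D = diag(2, 1, 3, 2, 2, 1, 3, 1, 2, 1) and L = D - A. Computing det(xI - L) by cofactor expansion (or equivalently via sum-over-permutations) gives x^10 - 18x^9 + 134x^8 - 536x^7 + 1254x^6 - 1752x^5 + 1432x^4 - 642x^3 + 138x^2 - 10x. The constant term is 0 because L is singular (the all-ones vector lies in its kernel). The largest eigenvalue, 4.5340, is at most the vertex count 10.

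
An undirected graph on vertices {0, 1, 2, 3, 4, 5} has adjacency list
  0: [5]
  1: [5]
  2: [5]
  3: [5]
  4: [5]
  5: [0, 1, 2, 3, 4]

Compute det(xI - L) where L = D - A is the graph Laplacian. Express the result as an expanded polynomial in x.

With the vertex order [0, 1, 2, 3, 4, 5], the degrees are [1, 1, 1, 1, 1, 5], giving D = diag(1, 1, 1, 1, 1, 5) and L = D - A. L has integer entries, so p(x) = det(xI - L) has integer coefficients. Expanding the determinant yields x^6 - 10x^5 + 30x^4 - 40x^3 + 25x^2 - 6x. The coefficient of x^5 equals -trace(L) = -10, matching the sum of degrees. The eigenvalues sum to 10, which equals trace(L) = 2|E|.

x^6 - 10x^5 + 30x^4 - 40x^3 + 25x^2 - 6x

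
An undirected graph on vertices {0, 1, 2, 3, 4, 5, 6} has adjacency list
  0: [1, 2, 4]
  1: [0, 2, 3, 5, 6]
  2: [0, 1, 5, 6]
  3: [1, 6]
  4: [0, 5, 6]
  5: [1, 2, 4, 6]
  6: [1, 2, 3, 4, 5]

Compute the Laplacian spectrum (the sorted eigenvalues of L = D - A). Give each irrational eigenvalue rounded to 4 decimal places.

[0, 1.8013, 3.1206, 3.2865, 5.3473, 5.9122, 6.5321]

With the vertex order [0, 1, 2, 3, 4, 5, 6], the degrees are [3, 5, 4, 2, 3, 4, 5], giving D = diag(3, 5, 4, 2, 3, 4, 5) and L = D - A. Diagonalising L (or applying a numerical eigensolver to the 7x7 matrix) gives the spectrum above. The single zero eigenvalue shows the graph is connected. There is one zero in the spectrum, matching the 1 component.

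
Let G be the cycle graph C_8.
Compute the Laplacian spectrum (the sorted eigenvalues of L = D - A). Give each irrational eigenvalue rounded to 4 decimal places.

The graph has 8 vertices and degree multiset [2, 2, 2, 2, 2, 2, 2, 2]; D is the diagonal matrix of degrees and L = D - A. The multiplicity of 0 as a Laplacian eigenvalue equals the number of connected components. The largest eigenvalue, 4, is at most the vertex count 8.

[0, 0.5858, 0.5858, 2, 2, 3.4142, 3.4142, 4]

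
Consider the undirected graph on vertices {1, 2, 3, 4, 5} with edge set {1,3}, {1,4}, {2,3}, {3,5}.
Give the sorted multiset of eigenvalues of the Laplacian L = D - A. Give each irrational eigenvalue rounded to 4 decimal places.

Each diagonal entry of L is the vertex degree and each off-diagonal entry is -1 where an edge is present, 0 otherwise; in the order [1, 2, 3, 4, 5] the diagonal is [2, 1, 3, 1, 1]. Since every row of L sums to 0, the all-ones vector is in the kernel and 0 is an eigenvalue. The largest eigenvalue, 4.1701, is at most the vertex count 5. The eigenvalues sum to 8, which equals trace(L) = 2|E|.

[0, 0.5188, 1, 2.3111, 4.1701]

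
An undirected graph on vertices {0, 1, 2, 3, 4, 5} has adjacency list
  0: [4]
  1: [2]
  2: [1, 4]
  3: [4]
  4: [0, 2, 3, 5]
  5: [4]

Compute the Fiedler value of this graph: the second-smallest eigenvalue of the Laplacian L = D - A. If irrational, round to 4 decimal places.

Each diagonal entry of L is the vertex degree and each off-diagonal entry is -1 where an edge is present, 0 otherwise; in the order [0, 1, 2, 3, 4, 5] the diagonal is [1, 1, 2, 1, 4, 1]. The smallest Laplacian eigenvalue is always 0. The next one, lambda_2 = 0.4859, measures how hard the graph is to disconnect: larger values mean better connectivity.

0.4859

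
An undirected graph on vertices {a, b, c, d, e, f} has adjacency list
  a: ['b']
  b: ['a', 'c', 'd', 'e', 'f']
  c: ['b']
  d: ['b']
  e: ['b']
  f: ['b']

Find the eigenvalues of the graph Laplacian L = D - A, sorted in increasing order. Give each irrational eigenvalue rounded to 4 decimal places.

With the vertex order [a, b, c, d, e, f], the degrees are [1, 5, 1, 1, 1, 1], giving D = diag(1, 5, 1, 1, 1, 1) and L = D - A. Since every row of L sums to 0, the all-ones vector is in the kernel and 0 is an eigenvalue. The single zero eigenvalue shows the graph is connected. The largest eigenvalue, 6, is at most the vertex count 6.

[0, 1, 1, 1, 1, 6]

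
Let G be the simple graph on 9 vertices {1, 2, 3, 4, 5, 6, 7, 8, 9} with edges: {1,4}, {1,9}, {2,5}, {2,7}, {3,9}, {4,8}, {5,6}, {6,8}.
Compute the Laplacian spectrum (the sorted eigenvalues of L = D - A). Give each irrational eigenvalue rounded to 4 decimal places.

Each diagonal entry of L is the vertex degree and each off-diagonal entry is -1 where an edge is present, 0 otherwise; in the order [1, 2, 3, 4, 5, 6, 7, 8, 9] the diagonal is [2, 2, 1, 2, 2, 2, 1, 2, 2]. Diagonalising L (or applying a numerical eigensolver to the 9x9 matrix) gives the spectrum above. The single zero eigenvalue shows the graph is connected.

[0, 0.1206, 0.4679, 1, 1.6527, 2.3473, 3, 3.5321, 3.8794]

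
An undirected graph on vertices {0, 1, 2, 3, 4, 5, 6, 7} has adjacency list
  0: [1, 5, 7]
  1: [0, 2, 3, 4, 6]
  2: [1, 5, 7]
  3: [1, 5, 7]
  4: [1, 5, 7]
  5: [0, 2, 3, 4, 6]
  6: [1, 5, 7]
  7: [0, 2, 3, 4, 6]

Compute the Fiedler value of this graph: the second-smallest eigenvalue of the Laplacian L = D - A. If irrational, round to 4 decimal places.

3

Reading degrees in the order [0, 1, 2, 3, 4, 5, 6, 7] gives [3, 5, 3, 3, 3, 5, 3, 5]; set D = diag(3, 5, 3, 3, 3, 5, 3, 5) and form L = D - A. Computing the eigenvalues of L and sorting gives [0, 3, 3, 3, 3, 5, 5, 8]. The Fiedler value lambda_2 = 3 is strictly positive, so the graph is connected. By the matrix-tree theorem the graph has (1/8) * product of the nonzero eigenvalues = 2025 spanning trees. The largest eigenvalue, 8, is at most the vertex count 8.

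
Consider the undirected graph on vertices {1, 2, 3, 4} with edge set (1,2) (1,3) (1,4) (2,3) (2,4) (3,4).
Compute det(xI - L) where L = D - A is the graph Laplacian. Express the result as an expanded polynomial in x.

x^4 - 12x^3 + 48x^2 - 64x

With the vertex order [1, 2, 3, 4], the degrees are [3, 3, 3, 3], giving D = diag(3, 3, 3, 3) and L = D - A. The eigenvalues of L are [0, 4, 4, 4]; the characteristic polynomial is the product of (x - lambda_i), which multiplies out to x^4 - 12x^3 + 48x^2 - 64x. Since p(0) = det(-L) = 0, x divides p(x). There is one zero in the spectrum, matching the 1 component.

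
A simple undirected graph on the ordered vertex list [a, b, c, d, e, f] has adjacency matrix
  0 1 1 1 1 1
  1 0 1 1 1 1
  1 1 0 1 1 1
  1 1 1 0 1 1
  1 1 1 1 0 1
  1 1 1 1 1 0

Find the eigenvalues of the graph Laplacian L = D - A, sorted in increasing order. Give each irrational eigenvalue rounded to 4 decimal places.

[0, 6, 6, 6, 6, 6]

Reading degrees in the order [a, b, c, d, e, f] gives [5, 5, 5, 5, 5, 5]; set D = diag(5, 5, 5, 5, 5, 5) and form L = D - A. Diagonalising L (or applying a numerical eigensolver to the 6x6 matrix) gives the spectrum above. The single zero eigenvalue shows the graph is connected. The largest eigenvalue, 6, is at most the vertex count 6.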